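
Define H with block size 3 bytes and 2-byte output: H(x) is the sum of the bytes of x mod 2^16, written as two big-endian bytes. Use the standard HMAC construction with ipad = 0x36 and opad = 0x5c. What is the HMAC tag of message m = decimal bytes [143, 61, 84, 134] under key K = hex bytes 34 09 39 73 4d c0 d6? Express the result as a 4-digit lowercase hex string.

0157

Key hex bytes 34 09 39 73 4d c0 d6 is 7 bytes > B = 3, so hash it first: H(key) = 02 cc, then zero-pad to 3 bytes: K' = 02 cc 00.
K' ⊕ ipad = 34 fa 36.  K' ⊕ opad = 5e 90 5c.
Inner input = (K'⊕ipad) ∥ m = 34 fa 36 ∥ 8f 3d 54 86.
Inner hash: sum = 52+250+54+143+61+84+134 = 778 → 03 0a.
Outer input = (K'⊕opad) ∥ inner = 5e 90 5c ∥ 03 0a.
Outer hash (tag): sum = 94+144+92+3+10 = 343 → 01 57.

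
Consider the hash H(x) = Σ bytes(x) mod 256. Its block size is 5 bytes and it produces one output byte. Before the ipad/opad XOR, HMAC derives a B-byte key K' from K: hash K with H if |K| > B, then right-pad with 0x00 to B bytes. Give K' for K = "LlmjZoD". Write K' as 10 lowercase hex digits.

|K| = 7 > B = 5, so first hash the key.
H(K): sum = 76+108+109+106+90+111+68 = 668; mod 256 = 156 → 9c.
Zero-pad H(K) = 9c to 5 bytes: K' = 9c 00 00 00 00.

9c00000000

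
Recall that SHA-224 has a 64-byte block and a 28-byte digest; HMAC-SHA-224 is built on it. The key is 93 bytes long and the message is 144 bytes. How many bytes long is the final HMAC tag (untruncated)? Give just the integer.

28

The tag is one SHA-224 digest: 28 bytes.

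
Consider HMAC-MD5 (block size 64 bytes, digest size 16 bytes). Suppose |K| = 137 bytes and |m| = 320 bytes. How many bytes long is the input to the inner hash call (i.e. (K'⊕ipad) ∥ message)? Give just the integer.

384

Key is 137 > 64 bytes, so it is hashed to 16 bytes then zero-padded to 64: |K'| = 64.
Inner input = (K'⊕ipad) ∥ m → 64 + 320 = 384 bytes.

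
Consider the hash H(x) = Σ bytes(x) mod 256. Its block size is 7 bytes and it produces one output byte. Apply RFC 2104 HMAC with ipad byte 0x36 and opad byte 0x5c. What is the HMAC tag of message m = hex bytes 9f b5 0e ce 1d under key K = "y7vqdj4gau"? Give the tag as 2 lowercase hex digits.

Key "y7vqdj4gau" = 79 37 76 71 64 6a 34 67 61 75 is 10 bytes > B = 7, so hash it first: H(key) = d6, then zero-pad to 7 bytes: K' = d6 00 00 00 00 00 00.
K' ⊕ ipad = e0 36 36 36 36 36 36.  K' ⊕ opad = 8a 5c 5c 5c 5c 5c 5c.
Inner input = (K'⊕ipad) ∥ m = e0 36 36 36 36 36 36 ∥ 9f b5 0e ce 1d.
Inner hash: sum = 224+54+54+54+54+54+54+159+181+14+206+29 = 1137; mod 256 = 113 → 71.
Outer input = (K'⊕opad) ∥ inner = 8a 5c 5c 5c 5c 5c 5c ∥ 71.
Outer hash (tag): sum = 138+92+92+92+92+92+92+113 = 803; mod 256 = 35 → 23.

23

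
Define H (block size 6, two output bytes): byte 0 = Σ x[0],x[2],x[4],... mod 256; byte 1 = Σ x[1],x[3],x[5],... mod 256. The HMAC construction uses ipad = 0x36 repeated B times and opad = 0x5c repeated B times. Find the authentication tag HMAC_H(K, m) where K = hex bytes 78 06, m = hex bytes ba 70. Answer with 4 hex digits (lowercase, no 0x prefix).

Key hex bytes 78 06 is 2 bytes ≤ B = 6; zero-pad to 6 bytes: K' = 78 06 00 00 00 00.
K' ⊕ ipad = 4e 30 36 36 36 36.  K' ⊕ opad = 24 5a 5c 5c 5c 5c.
Inner input = (K'⊕ipad) ∥ m = 4e 30 36 36 36 36 ∥ ba 70.
Inner hash: even-index sum = 372 mod 256 = 116; odd-index sum = 268 mod 256 = 12 → 74 0c.
Outer input = (K'⊕opad) ∥ inner = 24 5a 5c 5c 5c 5c ∥ 74 0c.
Outer hash (tag): even-index sum = 336 mod 256 = 80; odd-index sum = 286 mod 256 = 30 → 50 1e.

501e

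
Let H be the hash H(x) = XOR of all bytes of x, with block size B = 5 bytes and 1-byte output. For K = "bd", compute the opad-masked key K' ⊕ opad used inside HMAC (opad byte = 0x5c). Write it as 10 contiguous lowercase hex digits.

Key "bd" = 62 64 is 2 bytes ≤ B = 5; zero-pad to 5 bytes: K' = 62 64 00 00 00.
XOR each byte with 0x5c: 62⊕5c=3e, 64⊕5c=38, 00⊕5c=5c, 00⊕5c=5c, 00⊕5c=5c.

3e385c5c5c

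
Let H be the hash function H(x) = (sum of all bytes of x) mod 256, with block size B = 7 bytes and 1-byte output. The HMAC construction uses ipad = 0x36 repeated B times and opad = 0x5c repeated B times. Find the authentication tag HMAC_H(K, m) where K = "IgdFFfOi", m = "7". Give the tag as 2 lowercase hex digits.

Key "IgdFFfOi" = 49 67 64 46 46 66 4f 69 is 8 bytes > B = 7, so hash it first: H(key) = be, then zero-pad to 7 bytes: K' = be 00 00 00 00 00 00.
K' ⊕ ipad = 88 36 36 36 36 36 36.  K' ⊕ opad = e2 5c 5c 5c 5c 5c 5c.
Inner input = (K'⊕ipad) ∥ m = 88 36 36 36 36 36 36 ∥ 37.
Inner hash: sum = 136+54+54+54+54+54+54+55 = 515; mod 256 = 3 → 03.
Outer input = (K'⊕opad) ∥ inner = e2 5c 5c 5c 5c 5c 5c ∥ 03.
Outer hash (tag): sum = 226+92+92+92+92+92+92+3 = 781; mod 256 = 13 → 0d.

0d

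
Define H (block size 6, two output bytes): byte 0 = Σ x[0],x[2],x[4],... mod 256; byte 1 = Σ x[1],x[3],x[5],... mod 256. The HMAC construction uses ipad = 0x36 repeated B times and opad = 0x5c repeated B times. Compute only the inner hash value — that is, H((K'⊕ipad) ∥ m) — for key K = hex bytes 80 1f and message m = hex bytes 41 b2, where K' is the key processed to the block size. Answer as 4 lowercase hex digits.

6347

Key hex bytes 80 1f is 2 bytes ≤ B = 6; zero-pad to 6 bytes: K' = 80 1f 00 00 00 00.
K' ⊕ ipad = b6 29 36 36 36 36.
Inner input = b6 29 36 36 36 36 ∥ 41 b2.
Inner hash: even-index sum = 355 mod 256 = 99; odd-index sum = 327 mod 256 = 71 → 63 47.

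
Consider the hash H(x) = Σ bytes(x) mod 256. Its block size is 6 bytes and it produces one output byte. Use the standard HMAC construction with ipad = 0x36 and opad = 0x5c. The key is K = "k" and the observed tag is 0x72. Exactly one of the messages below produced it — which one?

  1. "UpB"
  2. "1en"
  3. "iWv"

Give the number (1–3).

Key "k" = 6b is 1 byte ≤ B = 6; zero-pad to 6 bytes: K' = 6b 00 00 00 00 00.
K' ⊕ ipad = 5d 36 36 36 36 36; K' ⊕ opad = 37 5c 5c 5c 5c 5c.
m1: inner = H(5d 36 36 36 36 36 55 70 42) = 72; tag = H(37 5c 5c 5c 5c 5c 72) = 75
m2: inner = H(5d 36 36 36 36 36 31 65 6e) = 6f; tag = H(37 5c 5c 5c 5c 5c 6f) = 72 ← matches
m3: inner = H(5d 36 36 36 36 36 69 57 76) = a1; tag = H(37 5c 5c 5c 5c 5c a1) = a4

2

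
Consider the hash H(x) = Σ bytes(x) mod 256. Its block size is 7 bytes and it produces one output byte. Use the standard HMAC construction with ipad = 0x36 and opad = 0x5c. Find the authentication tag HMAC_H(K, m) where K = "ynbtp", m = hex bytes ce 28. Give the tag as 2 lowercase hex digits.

Key "ynbtp" = 79 6e 62 74 70 is 5 bytes ≤ B = 7; zero-pad to 7 bytes: K' = 79 6e 62 74 70 00 00.
K' ⊕ ipad = 4f 58 54 42 46 36 36.  K' ⊕ opad = 25 32 3e 28 2c 5c 5c.
Inner input = (K'⊕ipad) ∥ m = 4f 58 54 42 46 36 36 ∥ ce 28.
Inner hash: sum = 79+88+84+66+70+54+54+206+40 = 741; mod 256 = 229 → e5.
Outer input = (K'⊕opad) ∥ inner = 25 32 3e 28 2c 5c 5c ∥ e5.
Outer hash (tag): sum = 37+50+62+40+44+92+92+229 = 646; mod 256 = 134 → 86.

86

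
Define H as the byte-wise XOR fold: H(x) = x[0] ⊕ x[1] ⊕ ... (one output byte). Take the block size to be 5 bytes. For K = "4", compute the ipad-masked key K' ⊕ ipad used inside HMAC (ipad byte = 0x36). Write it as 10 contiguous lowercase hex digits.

Key "4" = 34 is 1 byte ≤ B = 5; zero-pad to 5 bytes: K' = 34 00 00 00 00.
XOR each byte with 0x36: 34⊕36=02, 00⊕36=36, 00⊕36=36, 00⊕36=36, 00⊕36=36.

0236363636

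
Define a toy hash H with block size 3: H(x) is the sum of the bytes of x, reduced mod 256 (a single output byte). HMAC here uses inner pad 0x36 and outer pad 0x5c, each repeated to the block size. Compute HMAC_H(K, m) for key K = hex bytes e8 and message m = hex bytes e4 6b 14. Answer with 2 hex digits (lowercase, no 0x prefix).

19

Key hex bytes e8 is 1 byte ≤ B = 3; zero-pad to 3 bytes: K' = e8 00 00.
K' ⊕ ipad = de 36 36.  K' ⊕ opad = b4 5c 5c.
Inner input = (K'⊕ipad) ∥ m = de 36 36 ∥ e4 6b 14.
Inner hash: sum = 222+54+54+228+107+20 = 685; mod 256 = 173 → ad.
Outer input = (K'⊕opad) ∥ inner = b4 5c 5c ∥ ad.
Outer hash (tag): sum = 180+92+92+173 = 537; mod 256 = 25 → 19.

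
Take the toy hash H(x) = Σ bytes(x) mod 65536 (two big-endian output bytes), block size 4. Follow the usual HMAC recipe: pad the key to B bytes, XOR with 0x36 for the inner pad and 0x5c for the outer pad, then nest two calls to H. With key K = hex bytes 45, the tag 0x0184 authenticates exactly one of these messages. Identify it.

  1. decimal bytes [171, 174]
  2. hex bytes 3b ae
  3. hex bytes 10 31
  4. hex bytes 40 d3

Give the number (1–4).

3

Key hex bytes 45 is 1 byte ≤ B = 4; zero-pad to 4 bytes: K' = 45 00 00 00.
K' ⊕ ipad = 73 36 36 36; K' ⊕ opad = 19 5c 5c 5c.
m1: inner = H(73 36 36 36 ab ae) = 02 6e; tag = H(19 5c 5c 5c 02 6e) = 019d
m2: inner = H(73 36 36 36 3b ae) = 01 fe; tag = H(19 5c 5c 5c 01 fe) = 022c
m3: inner = H(73 36 36 36 10 31) = 01 56; tag = H(19 5c 5c 5c 01 56) = 0184 ← matches
m4: inner = H(73 36 36 36 40 d3) = 02 28; tag = H(19 5c 5c 5c 02 28) = 0157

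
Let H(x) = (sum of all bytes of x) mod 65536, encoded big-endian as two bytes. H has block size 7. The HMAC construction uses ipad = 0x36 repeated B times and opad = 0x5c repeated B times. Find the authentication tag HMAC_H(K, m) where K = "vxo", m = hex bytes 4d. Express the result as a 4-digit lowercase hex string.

01ff

Key "vxo" = 76 78 6f is 3 bytes ≤ B = 7; zero-pad to 7 bytes: K' = 76 78 6f 00 00 00 00.
K' ⊕ ipad = 40 4e 59 36 36 36 36.  K' ⊕ opad = 2a 24 33 5c 5c 5c 5c.
Inner input = (K'⊕ipad) ∥ m = 40 4e 59 36 36 36 36 ∥ 4d.
Inner hash: sum = 64+78+89+54+54+54+54+77 = 524 → 02 0c.
Outer input = (K'⊕opad) ∥ inner = 2a 24 33 5c 5c 5c 5c ∥ 02 0c.
Outer hash (tag): sum = 42+36+51+92+92+92+92+2+12 = 511 → 01 ff.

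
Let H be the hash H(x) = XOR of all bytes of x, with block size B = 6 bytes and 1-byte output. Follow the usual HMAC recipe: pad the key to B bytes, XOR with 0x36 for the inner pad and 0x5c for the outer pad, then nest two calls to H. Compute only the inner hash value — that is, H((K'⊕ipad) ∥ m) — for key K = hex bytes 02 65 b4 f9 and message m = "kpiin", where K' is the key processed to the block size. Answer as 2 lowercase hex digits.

Key hex bytes 02 65 b4 f9 is 4 bytes ≤ B = 6; zero-pad to 6 bytes: K' = 02 65 b4 f9 00 00.
K' ⊕ ipad = 34 53 82 cf 36 36.
Inner input = 34 53 82 cf 36 36 ∥ 6b 70 69 69 6e.
Inner hash: XOR 34⊕53⊕82⊕cf⊕36⊕36⊕6b⊕70⊕69⊕69⊕6e = 5f.

5f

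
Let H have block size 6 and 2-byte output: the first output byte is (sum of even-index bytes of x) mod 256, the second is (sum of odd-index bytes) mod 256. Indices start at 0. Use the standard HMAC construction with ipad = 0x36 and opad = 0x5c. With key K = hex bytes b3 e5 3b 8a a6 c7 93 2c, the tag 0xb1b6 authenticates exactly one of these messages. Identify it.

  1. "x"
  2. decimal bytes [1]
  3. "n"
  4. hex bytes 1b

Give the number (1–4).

2

Key hex bytes b3 e5 3b 8a a6 c7 93 2c is 8 bytes > B = 6, so hash it first: H(key) = 27 62, then zero-pad to 6 bytes: K' = 27 62 00 00 00 00.
K' ⊕ ipad = 11 54 36 36 36 36; K' ⊕ opad = 7b 3e 5c 5c 5c 5c.
m1: inner = H(11 54 36 36 36 36 78) = f5 c0; tag = H(7b 3e 5c 5c 5c 5c f5 c0) = 28b6
m2: inner = H(11 54 36 36 36 36 01) = 7e c0; tag = H(7b 3e 5c 5c 5c 5c 7e c0) = b1b6 ← matches
m3: inner = H(11 54 36 36 36 36 6e) = eb c0; tag = H(7b 3e 5c 5c 5c 5c eb c0) = 1eb6
m4: inner = H(11 54 36 36 36 36 1b) = 98 c0; tag = H(7b 3e 5c 5c 5c 5c 98 c0) = cbb6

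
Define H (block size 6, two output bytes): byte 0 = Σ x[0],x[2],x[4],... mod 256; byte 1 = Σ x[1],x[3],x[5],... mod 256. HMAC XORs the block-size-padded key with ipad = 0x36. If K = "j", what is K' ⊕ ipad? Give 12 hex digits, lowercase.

5c3636363636

Key "j" = 6a is 1 byte ≤ B = 6; zero-pad to 6 bytes: K' = 6a 00 00 00 00 00.
XOR each byte with 0x36: 6a⊕36=5c, 00⊕36=36, 00⊕36=36, 00⊕36=36, 00⊕36=36, 00⊕36=36.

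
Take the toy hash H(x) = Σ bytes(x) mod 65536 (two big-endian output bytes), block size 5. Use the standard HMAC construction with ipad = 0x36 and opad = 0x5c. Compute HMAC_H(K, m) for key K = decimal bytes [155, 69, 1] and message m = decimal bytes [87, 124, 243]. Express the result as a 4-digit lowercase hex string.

0281

Key decimal bytes [155, 69, 1] = 9b 45 01 is 3 bytes ≤ B = 5; zero-pad to 5 bytes: K' = 9b 45 01 00 00.
K' ⊕ ipad = ad 73 37 36 36.  K' ⊕ opad = c7 19 5d 5c 5c.
Inner input = (K'⊕ipad) ∥ m = ad 73 37 36 36 ∥ 57 7c f3.
Inner hash: sum = 173+115+55+54+54+87+124+243 = 905 → 03 89.
Outer input = (K'⊕opad) ∥ inner = c7 19 5d 5c 5c ∥ 03 89.
Outer hash (tag): sum = 199+25+93+92+92+3+137 = 641 → 02 81.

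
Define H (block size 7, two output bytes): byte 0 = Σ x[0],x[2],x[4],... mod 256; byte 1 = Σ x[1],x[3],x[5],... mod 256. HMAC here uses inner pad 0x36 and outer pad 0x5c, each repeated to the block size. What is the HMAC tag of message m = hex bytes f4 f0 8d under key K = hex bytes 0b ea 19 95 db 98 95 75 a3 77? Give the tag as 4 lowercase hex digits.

Key hex bytes 0b ea 19 95 db 98 95 75 a3 77 is 10 bytes > B = 7, so hash it first: H(key) = 37 03, then zero-pad to 7 bytes: K' = 37 03 00 00 00 00 00.
K' ⊕ ipad = 01 35 36 36 36 36 36.  K' ⊕ opad = 6b 5f 5c 5c 5c 5c 5c.
Inner input = (K'⊕ipad) ∥ m = 01 35 36 36 36 36 36 ∥ f4 f0 8d.
Inner hash: even-index sum = 403 mod 256 = 147; odd-index sum = 546 mod 256 = 34 → 93 22.
Outer input = (K'⊕opad) ∥ inner = 6b 5f 5c 5c 5c 5c 5c ∥ 93 22.
Outer hash (tag): even-index sum = 417 mod 256 = 161; odd-index sum = 426 mod 256 = 170 → a1 aa.

a1aa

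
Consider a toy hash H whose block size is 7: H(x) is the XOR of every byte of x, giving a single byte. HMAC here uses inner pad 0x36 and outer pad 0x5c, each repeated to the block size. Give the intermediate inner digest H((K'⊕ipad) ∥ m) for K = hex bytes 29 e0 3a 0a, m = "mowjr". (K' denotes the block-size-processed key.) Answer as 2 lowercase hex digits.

Key hex bytes 29 e0 3a 0a is 4 bytes ≤ B = 7; zero-pad to 7 bytes: K' = 29 e0 3a 0a 00 00 00.
K' ⊕ ipad = 1f d6 0c 3c 36 36 36.
Inner input = 1f d6 0c 3c 36 36 36 ∥ 6d 6f 77 6a 72.
Inner hash: XOR 1f⊕d6⊕0c⊕3c⊕36⊕36⊕36⊕6d⊕6f⊕77⊕6a⊕72 = a2.

a2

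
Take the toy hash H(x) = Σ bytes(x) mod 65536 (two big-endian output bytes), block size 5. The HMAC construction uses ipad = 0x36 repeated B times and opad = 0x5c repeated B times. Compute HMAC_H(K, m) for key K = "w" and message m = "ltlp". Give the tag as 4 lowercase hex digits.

Key "w" = 77 is 1 byte ≤ B = 5; zero-pad to 5 bytes: K' = 77 00 00 00 00.
K' ⊕ ipad = 41 36 36 36 36.  K' ⊕ opad = 2b 5c 5c 5c 5c.
Inner input = (K'⊕ipad) ∥ m = 41 36 36 36 36 ∥ 6c 74 6c 70.
Inner hash: sum = 65+54+54+54+54+108+116+108+112 = 725 → 02 d5.
Outer input = (K'⊕opad) ∥ inner = 2b 5c 5c 5c 5c ∥ 02 d5.
Outer hash (tag): sum = 43+92+92+92+92+2+213 = 626 → 02 72.

0272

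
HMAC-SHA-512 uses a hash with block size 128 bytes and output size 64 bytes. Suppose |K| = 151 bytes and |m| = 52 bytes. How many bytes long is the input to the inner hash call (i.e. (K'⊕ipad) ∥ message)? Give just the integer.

180

Key is 151 > 128 bytes, so it is hashed to 64 bytes then zero-padded to 128: |K'| = 128.
Inner input = (K'⊕ipad) ∥ m → 128 + 52 = 180 bytes.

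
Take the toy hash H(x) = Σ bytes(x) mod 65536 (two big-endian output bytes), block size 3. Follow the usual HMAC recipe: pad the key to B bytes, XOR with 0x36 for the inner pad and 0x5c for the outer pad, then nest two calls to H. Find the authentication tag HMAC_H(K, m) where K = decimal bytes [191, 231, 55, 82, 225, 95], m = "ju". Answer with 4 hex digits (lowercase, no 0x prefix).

0192

Key decimal bytes [191, 231, 55, 82, 225, 95] = bf e7 37 52 e1 5f is 6 bytes > B = 3, so hash it first: H(key) = 03 6f, then zero-pad to 3 bytes: K' = 03 6f 00.
K' ⊕ ipad = 35 59 36.  K' ⊕ opad = 5f 33 5c.
Inner input = (K'⊕ipad) ∥ m = 35 59 36 ∥ 6a 75.
Inner hash: sum = 53+89+54+106+117 = 419 → 01 a3.
Outer input = (K'⊕opad) ∥ inner = 5f 33 5c ∥ 01 a3.
Outer hash (tag): sum = 95+51+92+1+163 = 402 → 01 92.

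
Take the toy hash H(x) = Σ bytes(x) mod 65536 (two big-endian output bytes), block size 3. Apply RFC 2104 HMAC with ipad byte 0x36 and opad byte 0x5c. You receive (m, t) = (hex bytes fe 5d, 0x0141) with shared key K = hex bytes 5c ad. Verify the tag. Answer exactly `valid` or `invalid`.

invalid

Key hex bytes 5c ad is 2 bytes ≤ B = 3; zero-pad to 3 bytes: K' = 5c ad 00.
K' ⊕ ipad = 6a 9b 36; K' ⊕ opad = 00 f1 5c.
Inner hash: sum = 106+155+54+254+93 = 662 → 02 96.
Outer hash (recomputed tag): sum = 0+241+92+2+150 = 485 → 01 e5.
Recomputed tag = 01e5; claimed = 0141 → mismatch.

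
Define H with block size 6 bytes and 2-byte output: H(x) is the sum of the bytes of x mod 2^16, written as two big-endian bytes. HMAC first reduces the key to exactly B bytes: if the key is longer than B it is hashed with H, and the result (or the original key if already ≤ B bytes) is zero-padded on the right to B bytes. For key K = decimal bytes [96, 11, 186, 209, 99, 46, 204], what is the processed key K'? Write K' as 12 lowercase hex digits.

|K| = 7 > B = 6, so first hash the key.
H(K): sum = 96+11+186+209+99+46+204 = 851 → 03 53.
Zero-pad H(K) = 03 53 to 6 bytes: K' = 03 53 00 00 00 00.

035300000000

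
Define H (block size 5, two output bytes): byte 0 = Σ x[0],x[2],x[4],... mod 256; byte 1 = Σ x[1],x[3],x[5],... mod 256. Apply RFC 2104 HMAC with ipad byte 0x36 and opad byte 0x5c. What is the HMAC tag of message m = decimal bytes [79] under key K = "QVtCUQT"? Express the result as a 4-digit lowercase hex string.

4bd6

Key "QVtCUQT" = 51 56 74 43 55 51 54 is 7 bytes > B = 5, so hash it first: H(key) = 6e ea, then zero-pad to 5 bytes: K' = 6e ea 00 00 00.
K' ⊕ ipad = 58 dc 36 36 36.  K' ⊕ opad = 32 b6 5c 5c 5c.
Inner input = (K'⊕ipad) ∥ m = 58 dc 36 36 36 ∥ 4f.
Inner hash: even-index sum = 196 mod 256 = 196; odd-index sum = 353 mod 256 = 97 → c4 61.
Outer input = (K'⊕opad) ∥ inner = 32 b6 5c 5c 5c ∥ c4 61.
Outer hash (tag): even-index sum = 331 mod 256 = 75; odd-index sum = 470 mod 256 = 214 → 4b d6.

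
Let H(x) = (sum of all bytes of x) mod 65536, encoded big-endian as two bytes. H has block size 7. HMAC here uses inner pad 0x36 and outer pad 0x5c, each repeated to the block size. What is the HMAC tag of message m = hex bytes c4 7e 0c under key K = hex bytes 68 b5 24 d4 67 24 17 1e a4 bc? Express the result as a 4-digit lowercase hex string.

0320

Key hex bytes 68 b5 24 d4 67 24 17 1e a4 bc is 10 bytes > B = 7, so hash it first: H(key) = 04 35, then zero-pad to 7 bytes: K' = 04 35 00 00 00 00 00.
K' ⊕ ipad = 32 03 36 36 36 36 36.  K' ⊕ opad = 58 69 5c 5c 5c 5c 5c.
Inner input = (K'⊕ipad) ∥ m = 32 03 36 36 36 36 36 ∥ c4 7e 0c.
Inner hash: sum = 50+3+54+54+54+54+54+196+126+12 = 657 → 02 91.
Outer input = (K'⊕opad) ∥ inner = 58 69 5c 5c 5c 5c 5c ∥ 02 91.
Outer hash (tag): sum = 88+105+92+92+92+92+92+2+145 = 800 → 03 20.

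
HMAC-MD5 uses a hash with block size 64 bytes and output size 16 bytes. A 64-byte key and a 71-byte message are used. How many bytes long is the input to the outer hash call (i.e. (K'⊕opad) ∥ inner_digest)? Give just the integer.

80

Key is 64 ≤ 64 bytes, zero-padded: |K'| = 64.
Outer input = (K'⊕opad) ∥ H(inner) → 64 + 16 = 80 bytes.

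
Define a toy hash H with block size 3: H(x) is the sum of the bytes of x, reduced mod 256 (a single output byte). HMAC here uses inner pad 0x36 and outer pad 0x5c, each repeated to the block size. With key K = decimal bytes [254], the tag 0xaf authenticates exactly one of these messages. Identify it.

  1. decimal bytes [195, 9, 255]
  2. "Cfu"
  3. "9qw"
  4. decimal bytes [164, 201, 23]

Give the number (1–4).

3

Key decimal bytes [254] = fe is 1 byte ≤ B = 3; zero-pad to 3 bytes: K' = fe 00 00.
K' ⊕ ipad = c8 36 36; K' ⊕ opad = a2 5c 5c.
m1: inner = H(c8 36 36 c3 09 ff) = ff; tag = H(a2 5c 5c ff) = 59
m2: inner = H(c8 36 36 43 66 75) = 52; tag = H(a2 5c 5c 52) = ac
m3: inner = H(c8 36 36 39 71 77) = 55; tag = H(a2 5c 5c 55) = af ← matches
m4: inner = H(c8 36 36 a4 c9 17) = b8; tag = H(a2 5c 5c b8) = 12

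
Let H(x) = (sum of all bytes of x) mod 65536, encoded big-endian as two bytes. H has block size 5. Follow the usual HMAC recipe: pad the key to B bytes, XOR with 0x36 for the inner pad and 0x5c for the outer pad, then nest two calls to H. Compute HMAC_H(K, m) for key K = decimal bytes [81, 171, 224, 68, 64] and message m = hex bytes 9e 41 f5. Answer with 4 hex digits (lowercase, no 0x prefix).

Key decimal bytes [81, 171, 224, 68, 64] = 51 ab e0 44 40 is exactly B = 5 bytes: K' = 51 ab e0 44 40.
K' ⊕ ipad = 67 9d d6 72 76.  K' ⊕ opad = 0d f7 bc 18 1c.
Inner input = (K'⊕ipad) ∥ m = 67 9d d6 72 76 ∥ 9e 41 f5.
Inner hash: sum = 103+157+214+114+118+158+65+245 = 1174 → 04 96.
Outer input = (K'⊕opad) ∥ inner = 0d f7 bc 18 1c ∥ 04 96.
Outer hash (tag): sum = 13+247+188+24+28+4+150 = 654 → 02 8e.

028e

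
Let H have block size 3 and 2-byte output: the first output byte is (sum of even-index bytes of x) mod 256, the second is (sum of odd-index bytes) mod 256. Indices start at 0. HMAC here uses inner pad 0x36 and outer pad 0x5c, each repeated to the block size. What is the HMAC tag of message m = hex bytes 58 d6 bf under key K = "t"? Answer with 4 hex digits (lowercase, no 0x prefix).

Key "t" = 74 is 1 byte ≤ B = 3; zero-pad to 3 bytes: K' = 74 00 00.
K' ⊕ ipad = 42 36 36.  K' ⊕ opad = 28 5c 5c.
Inner input = (K'⊕ipad) ∥ m = 42 36 36 ∥ 58 d6 bf.
Inner hash: even-index sum = 334 mod 256 = 78; odd-index sum = 333 mod 256 = 77 → 4e 4d.
Outer input = (K'⊕opad) ∥ inner = 28 5c 5c ∥ 4e 4d.
Outer hash (tag): even-index sum = 209 mod 256 = 209; odd-index sum = 170 mod 256 = 170 → d1 aa.

d1aa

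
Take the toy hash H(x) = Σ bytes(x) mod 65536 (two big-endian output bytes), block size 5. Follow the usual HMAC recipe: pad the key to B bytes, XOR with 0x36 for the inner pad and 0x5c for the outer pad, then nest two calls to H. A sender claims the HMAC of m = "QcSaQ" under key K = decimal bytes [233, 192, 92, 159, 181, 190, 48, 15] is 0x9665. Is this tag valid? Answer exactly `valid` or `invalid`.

Key decimal bytes [233, 192, 92, 159, 181, 190, 48, 15] = e9 c0 5c 9f b5 be 30 0f is 8 bytes > B = 5, so hash it first: H(key) = 04 56, then zero-pad to 5 bytes: K' = 04 56 00 00 00.
K' ⊕ ipad = 32 60 36 36 36; K' ⊕ opad = 58 0a 5c 5c 5c.
Inner hash: sum = 50+96+54+54+54+81+99+83+97+81 = 749 → 02 ed.
Outer hash (recomputed tag): sum = 88+10+92+92+92+2+237 = 613 → 02 65.
Recomputed tag = 0265; claimed = 9665 → mismatch.

invalid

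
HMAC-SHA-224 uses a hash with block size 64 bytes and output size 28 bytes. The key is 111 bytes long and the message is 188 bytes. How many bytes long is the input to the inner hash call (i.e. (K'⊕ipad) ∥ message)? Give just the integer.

Key is 111 > 64 bytes, so it is hashed to 28 bytes then zero-padded to 64: |K'| = 64.
Inner input = (K'⊕ipad) ∥ m → 64 + 188 = 252 bytes.

252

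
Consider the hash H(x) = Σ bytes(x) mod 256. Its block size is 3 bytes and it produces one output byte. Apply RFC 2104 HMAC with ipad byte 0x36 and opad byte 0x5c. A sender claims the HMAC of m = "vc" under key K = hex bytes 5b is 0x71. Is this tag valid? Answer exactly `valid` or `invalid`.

valid

Key hex bytes 5b is 1 byte ≤ B = 3; zero-pad to 3 bytes: K' = 5b 00 00.
K' ⊕ ipad = 6d 36 36; K' ⊕ opad = 07 5c 5c.
Inner hash: sum = 109+54+54+118+99 = 434; mod 256 = 178 → b2.
Outer hash (recomputed tag): sum = 7+92+92+178 = 369; mod 256 = 113 → 71.
Recomputed tag = 71; claimed = 71 → match.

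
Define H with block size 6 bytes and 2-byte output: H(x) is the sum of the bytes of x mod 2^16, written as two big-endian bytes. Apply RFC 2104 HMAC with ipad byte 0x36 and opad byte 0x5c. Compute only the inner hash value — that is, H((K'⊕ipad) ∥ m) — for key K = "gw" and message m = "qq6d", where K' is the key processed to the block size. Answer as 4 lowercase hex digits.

Key "gw" = 67 77 is 2 bytes ≤ B = 6; zero-pad to 6 bytes: K' = 67 77 00 00 00 00.
K' ⊕ ipad = 51 41 36 36 36 36.
Inner input = 51 41 36 36 36 36 ∥ 71 71 36 64.
Inner hash: sum = 81+65+54+54+54+54+113+113+54+100 = 742 → 02 e6.

02e6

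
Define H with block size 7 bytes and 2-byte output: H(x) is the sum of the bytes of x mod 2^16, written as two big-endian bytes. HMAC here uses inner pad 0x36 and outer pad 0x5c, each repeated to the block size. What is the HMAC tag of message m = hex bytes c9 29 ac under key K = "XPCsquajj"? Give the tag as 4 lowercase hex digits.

Key "XPCsquajj" = 58 50 43 73 71 75 61 6a 6a is 9 bytes > B = 7, so hash it first: H(key) = 03 79, then zero-pad to 7 bytes: K' = 03 79 00 00 00 00 00.
K' ⊕ ipad = 35 4f 36 36 36 36 36.  K' ⊕ opad = 5f 25 5c 5c 5c 5c 5c.
Inner input = (K'⊕ipad) ∥ m = 35 4f 36 36 36 36 36 ∥ c9 29 ac.
Inner hash: sum = 53+79+54+54+54+54+54+201+41+172 = 816 → 03 30.
Outer input = (K'⊕opad) ∥ inner = 5f 25 5c 5c 5c 5c 5c ∥ 03 30.
Outer hash (tag): sum = 95+37+92+92+92+92+92+3+48 = 643 → 02 83.

0283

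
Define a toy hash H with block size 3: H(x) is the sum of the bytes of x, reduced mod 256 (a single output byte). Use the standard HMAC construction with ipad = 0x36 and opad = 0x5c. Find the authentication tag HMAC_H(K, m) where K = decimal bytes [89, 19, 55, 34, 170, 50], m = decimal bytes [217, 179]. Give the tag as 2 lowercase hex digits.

44

Key decimal bytes [89, 19, 55, 34, 170, 50] = 59 13 37 22 aa 32 is 6 bytes > B = 3, so hash it first: H(key) = a1, then zero-pad to 3 bytes: K' = a1 00 00.
K' ⊕ ipad = 97 36 36.  K' ⊕ opad = fd 5c 5c.
Inner input = (K'⊕ipad) ∥ m = 97 36 36 ∥ d9 b3.
Inner hash: sum = 151+54+54+217+179 = 655; mod 256 = 143 → 8f.
Outer input = (K'⊕opad) ∥ inner = fd 5c 5c ∥ 8f.
Outer hash (tag): sum = 253+92+92+143 = 580; mod 256 = 68 → 44.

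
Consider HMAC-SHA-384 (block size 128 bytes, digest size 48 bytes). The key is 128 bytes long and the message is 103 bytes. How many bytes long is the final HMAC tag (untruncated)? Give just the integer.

The tag is one SHA-384 digest: 48 bytes.

48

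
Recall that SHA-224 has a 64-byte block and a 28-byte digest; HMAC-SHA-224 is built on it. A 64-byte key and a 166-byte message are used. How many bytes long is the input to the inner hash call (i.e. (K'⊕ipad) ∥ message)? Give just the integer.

230

Key is 64 ≤ 64 bytes, zero-padded: |K'| = 64.
Inner input = (K'⊕ipad) ∥ m → 64 + 166 = 230 bytes.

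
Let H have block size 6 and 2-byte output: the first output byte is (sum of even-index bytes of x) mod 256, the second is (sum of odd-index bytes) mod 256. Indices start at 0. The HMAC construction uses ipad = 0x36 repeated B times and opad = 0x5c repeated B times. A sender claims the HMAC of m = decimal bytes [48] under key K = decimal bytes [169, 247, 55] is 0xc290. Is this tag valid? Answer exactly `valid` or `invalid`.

Key decimal bytes [169, 247, 55] = a9 f7 37 is 3 bytes ≤ B = 6; zero-pad to 6 bytes: K' = a9 f7 37 00 00 00.
K' ⊕ ipad = 9f c1 01 36 36 36; K' ⊕ opad = f5 ab 6b 5c 5c 5c.
Inner hash: even-index sum = 262 mod 256 = 6; odd-index sum = 301 mod 256 = 45 → 06 2d.
Outer hash (recomputed tag): even-index sum = 450 mod 256 = 194; odd-index sum = 400 mod 256 = 144 → c2 90.
Recomputed tag = c290; claimed = c290 → match.

valid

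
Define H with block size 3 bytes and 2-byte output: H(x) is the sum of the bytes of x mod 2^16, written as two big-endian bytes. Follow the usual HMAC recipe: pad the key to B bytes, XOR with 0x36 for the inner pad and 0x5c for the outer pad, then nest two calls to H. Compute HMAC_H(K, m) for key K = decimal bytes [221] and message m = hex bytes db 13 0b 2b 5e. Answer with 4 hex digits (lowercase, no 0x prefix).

Key decimal bytes [221] = dd is 1 byte ≤ B = 3; zero-pad to 3 bytes: K' = dd 00 00.
K' ⊕ ipad = eb 36 36.  K' ⊕ opad = 81 5c 5c.
Inner input = (K'⊕ipad) ∥ m = eb 36 36 ∥ db 13 0b 2b 5e.
Inner hash: sum = 235+54+54+219+19+11+43+94 = 729 → 02 d9.
Outer input = (K'⊕opad) ∥ inner = 81 5c 5c ∥ 02 d9.
Outer hash (tag): sum = 129+92+92+2+217 = 532 → 02 14.

0214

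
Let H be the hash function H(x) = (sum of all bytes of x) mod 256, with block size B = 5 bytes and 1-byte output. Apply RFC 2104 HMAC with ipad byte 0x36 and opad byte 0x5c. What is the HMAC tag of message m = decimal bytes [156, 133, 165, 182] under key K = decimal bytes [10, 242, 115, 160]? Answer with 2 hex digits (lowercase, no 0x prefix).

Key decimal bytes [10, 242, 115, 160] = 0a f2 73 a0 is 4 bytes ≤ B = 5; zero-pad to 5 bytes: K' = 0a f2 73 a0 00.
K' ⊕ ipad = 3c c4 45 96 36.  K' ⊕ opad = 56 ae 2f fc 5c.
Inner input = (K'⊕ipad) ∥ m = 3c c4 45 96 36 ∥ 9c 85 a5 b6.
Inner hash: sum = 60+196+69+150+54+156+133+165+182 = 1165; mod 256 = 141 → 8d.
Outer input = (K'⊕opad) ∥ inner = 56 ae 2f fc 5c ∥ 8d.
Outer hash (tag): sum = 86+174+47+252+92+141 = 792; mod 256 = 24 → 18.

18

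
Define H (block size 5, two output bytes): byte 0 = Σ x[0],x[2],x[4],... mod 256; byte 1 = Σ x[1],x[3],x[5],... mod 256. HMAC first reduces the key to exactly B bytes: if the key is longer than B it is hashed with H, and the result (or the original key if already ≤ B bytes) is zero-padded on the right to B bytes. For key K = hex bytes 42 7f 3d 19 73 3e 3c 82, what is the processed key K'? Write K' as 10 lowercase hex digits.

|K| = 8 > B = 5, so first hash the key.
H(K): even-index sum = 302 mod 256 = 46; odd-index sum = 344 mod 256 = 88 → 2e 58.
Zero-pad H(K) = 2e 58 to 5 bytes: K' = 2e 58 00 00 00.

2e58000000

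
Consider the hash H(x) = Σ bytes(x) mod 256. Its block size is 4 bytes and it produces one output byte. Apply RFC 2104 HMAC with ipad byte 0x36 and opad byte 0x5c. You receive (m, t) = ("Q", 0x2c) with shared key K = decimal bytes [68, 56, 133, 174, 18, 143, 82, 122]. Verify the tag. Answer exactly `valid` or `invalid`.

Key decimal bytes [68, 56, 133, 174, 18, 143, 82, 122] = 44 38 85 ae 12 8f 52 7a is 8 bytes > B = 4, so hash it first: H(key) = 1c, then zero-pad to 4 bytes: K' = 1c 00 00 00.
K' ⊕ ipad = 2a 36 36 36; K' ⊕ opad = 40 5c 5c 5c.
Inner hash: sum = 42+54+54+54+81 = 285; mod 256 = 29 → 1d.
Outer hash (recomputed tag): sum = 64+92+92+92+29 = 369; mod 256 = 113 → 71.
Recomputed tag = 71; claimed = 2c → mismatch.

invalid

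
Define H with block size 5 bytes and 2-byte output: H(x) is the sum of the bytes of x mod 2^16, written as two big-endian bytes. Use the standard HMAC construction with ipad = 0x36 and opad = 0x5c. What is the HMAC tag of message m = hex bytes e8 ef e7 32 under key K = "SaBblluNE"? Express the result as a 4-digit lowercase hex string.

02af

Key "SaBblluNE" = 53 61 42 62 6c 6c 75 4e 45 is 9 bytes > B = 5, so hash it first: H(key) = 03 38, then zero-pad to 5 bytes: K' = 03 38 00 00 00.
K' ⊕ ipad = 35 0e 36 36 36.  K' ⊕ opad = 5f 64 5c 5c 5c.
Inner input = (K'⊕ipad) ∥ m = 35 0e 36 36 36 ∥ e8 ef e7 32.
Inner hash: sum = 53+14+54+54+54+232+239+231+50 = 981 → 03 d5.
Outer input = (K'⊕opad) ∥ inner = 5f 64 5c 5c 5c ∥ 03 d5.
Outer hash (tag): sum = 95+100+92+92+92+3+213 = 687 → 02 af.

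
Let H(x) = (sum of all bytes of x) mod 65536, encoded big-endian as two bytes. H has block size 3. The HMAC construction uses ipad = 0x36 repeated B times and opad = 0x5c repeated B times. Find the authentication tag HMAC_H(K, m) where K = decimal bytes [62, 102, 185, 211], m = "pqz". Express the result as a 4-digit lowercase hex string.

Key decimal bytes [62, 102, 185, 211] = 3e 66 b9 d3 is 4 bytes > B = 3, so hash it first: H(key) = 02 30, then zero-pad to 3 bytes: K' = 02 30 00.
K' ⊕ ipad = 34 06 36.  K' ⊕ opad = 5e 6c 5c.
Inner input = (K'⊕ipad) ∥ m = 34 06 36 ∥ 70 71 7a.
Inner hash: sum = 52+6+54+112+113+122 = 459 → 01 cb.
Outer input = (K'⊕opad) ∥ inner = 5e 6c 5c ∥ 01 cb.
Outer hash (tag): sum = 94+108+92+1+203 = 498 → 01 f2.

01f2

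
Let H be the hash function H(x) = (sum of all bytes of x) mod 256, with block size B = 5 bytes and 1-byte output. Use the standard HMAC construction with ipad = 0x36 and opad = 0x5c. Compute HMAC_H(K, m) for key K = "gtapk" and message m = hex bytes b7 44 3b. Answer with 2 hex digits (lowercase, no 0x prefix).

c6

Key "gtapk" = 67 74 61 70 6b is exactly B = 5 bytes: K' = 67 74 61 70 6b.
K' ⊕ ipad = 51 42 57 46 5d.  K' ⊕ opad = 3b 28 3d 2c 37.
Inner input = (K'⊕ipad) ∥ m = 51 42 57 46 5d ∥ b7 44 3b.
Inner hash: sum = 81+66+87+70+93+183+68+59 = 707; mod 256 = 195 → c3.
Outer input = (K'⊕opad) ∥ inner = 3b 28 3d 2c 37 ∥ c3.
Outer hash (tag): sum = 59+40+61+44+55+195 = 454; mod 256 = 198 → c6.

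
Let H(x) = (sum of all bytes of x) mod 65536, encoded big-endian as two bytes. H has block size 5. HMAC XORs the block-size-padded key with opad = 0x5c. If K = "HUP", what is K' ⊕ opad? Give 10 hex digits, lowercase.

14090c5c5c

Key "HUP" = 48 55 50 is 3 bytes ≤ B = 5; zero-pad to 5 bytes: K' = 48 55 50 00 00.
XOR each byte with 0x5c: 48⊕5c=14, 55⊕5c=09, 50⊕5c=0c, 00⊕5c=5c, 00⊕5c=5c.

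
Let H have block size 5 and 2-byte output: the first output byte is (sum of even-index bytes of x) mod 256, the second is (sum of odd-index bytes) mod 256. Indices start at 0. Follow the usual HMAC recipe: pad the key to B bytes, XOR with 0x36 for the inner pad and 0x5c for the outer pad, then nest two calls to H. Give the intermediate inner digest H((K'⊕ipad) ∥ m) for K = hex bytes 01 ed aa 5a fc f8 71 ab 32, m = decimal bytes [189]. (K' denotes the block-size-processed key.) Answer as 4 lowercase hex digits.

Key hex bytes 01 ed aa 5a fc f8 71 ab 32 is 9 bytes > B = 5, so hash it first: H(key) = 4a ea, then zero-pad to 5 bytes: K' = 4a ea 00 00 00.
K' ⊕ ipad = 7c dc 36 36 36.
Inner input = 7c dc 36 36 36 ∥ bd.
Inner hash: even-index sum = 232 mod 256 = 232; odd-index sum = 463 mod 256 = 207 → e8 cf.

e8cf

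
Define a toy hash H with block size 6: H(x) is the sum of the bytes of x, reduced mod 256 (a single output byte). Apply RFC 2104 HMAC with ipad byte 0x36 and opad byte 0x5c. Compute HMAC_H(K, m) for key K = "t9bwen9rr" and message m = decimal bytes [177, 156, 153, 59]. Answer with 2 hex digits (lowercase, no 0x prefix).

65

Key "t9bwen9rr" = 74 39 62 77 65 6e 39 72 72 is 9 bytes > B = 6, so hash it first: H(key) = 76, then zero-pad to 6 bytes: K' = 76 00 00 00 00 00.
K' ⊕ ipad = 40 36 36 36 36 36.  K' ⊕ opad = 2a 5c 5c 5c 5c 5c.
Inner input = (K'⊕ipad) ∥ m = 40 36 36 36 36 36 ∥ b1 9c 99 3b.
Inner hash: sum = 64+54+54+54+54+54+177+156+153+59 = 879; mod 256 = 111 → 6f.
Outer input = (K'⊕opad) ∥ inner = 2a 5c 5c 5c 5c 5c ∥ 6f.
Outer hash (tag): sum = 42+92+92+92+92+92+111 = 613; mod 256 = 101 → 65.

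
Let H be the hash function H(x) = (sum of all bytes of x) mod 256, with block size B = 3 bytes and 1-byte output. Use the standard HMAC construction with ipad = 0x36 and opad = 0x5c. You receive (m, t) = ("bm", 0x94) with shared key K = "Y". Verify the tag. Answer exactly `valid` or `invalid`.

Key "Y" = 59 is 1 byte ≤ B = 3; zero-pad to 3 bytes: K' = 59 00 00.
K' ⊕ ipad = 6f 36 36; K' ⊕ opad = 05 5c 5c.
Inner hash: sum = 111+54+54+98+109 = 426; mod 256 = 170 → aa.
Outer hash (recomputed tag): sum = 5+92+92+170 = 359; mod 256 = 103 → 67.
Recomputed tag = 67; claimed = 94 → mismatch.

invalid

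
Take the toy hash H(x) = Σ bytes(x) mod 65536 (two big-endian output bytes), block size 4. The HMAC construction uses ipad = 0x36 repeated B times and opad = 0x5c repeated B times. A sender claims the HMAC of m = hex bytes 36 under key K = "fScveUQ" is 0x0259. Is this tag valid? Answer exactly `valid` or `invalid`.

valid

Key "fScveUQ" = 66 53 63 76 65 55 51 is 7 bytes > B = 4, so hash it first: H(key) = 02 9d, then zero-pad to 4 bytes: K' = 02 9d 00 00.
K' ⊕ ipad = 34 ab 36 36; K' ⊕ opad = 5e c1 5c 5c.
Inner hash: sum = 52+171+54+54+54 = 385 → 01 81.
Outer hash (recomputed tag): sum = 94+193+92+92+1+129 = 601 → 02 59.
Recomputed tag = 0259; claimed = 0259 → match.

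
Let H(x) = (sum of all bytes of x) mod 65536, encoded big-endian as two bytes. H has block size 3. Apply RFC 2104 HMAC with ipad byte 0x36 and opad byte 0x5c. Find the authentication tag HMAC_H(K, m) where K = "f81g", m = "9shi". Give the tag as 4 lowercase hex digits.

Key "f81g" = 66 38 31 67 is 4 bytes > B = 3, so hash it first: H(key) = 01 36, then zero-pad to 3 bytes: K' = 01 36 00.
K' ⊕ ipad = 37 00 36.  K' ⊕ opad = 5d 6a 5c.
Inner input = (K'⊕ipad) ∥ m = 37 00 36 ∥ 39 73 68 69.
Inner hash: sum = 55+0+54+57+115+104+105 = 490 → 01 ea.
Outer input = (K'⊕opad) ∥ inner = 5d 6a 5c ∥ 01 ea.
Outer hash (tag): sum = 93+106+92+1+234 = 526 → 02 0e.

020e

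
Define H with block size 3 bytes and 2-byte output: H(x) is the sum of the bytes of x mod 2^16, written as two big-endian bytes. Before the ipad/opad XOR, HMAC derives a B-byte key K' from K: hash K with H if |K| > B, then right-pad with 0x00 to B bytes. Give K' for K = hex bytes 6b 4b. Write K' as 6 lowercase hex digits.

6b4b00

Key hex bytes 6b 4b is 2 bytes ≤ B = 3; zero-pad to 3 bytes: K' = 6b 4b 00.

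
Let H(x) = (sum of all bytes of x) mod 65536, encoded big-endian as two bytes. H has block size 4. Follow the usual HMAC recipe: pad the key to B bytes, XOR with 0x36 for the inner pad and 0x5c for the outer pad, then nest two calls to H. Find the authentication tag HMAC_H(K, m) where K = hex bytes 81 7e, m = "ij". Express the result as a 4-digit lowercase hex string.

Key hex bytes 81 7e is 2 bytes ≤ B = 4; zero-pad to 4 bytes: K' = 81 7e 00 00.
K' ⊕ ipad = b7 48 36 36.  K' ⊕ opad = dd 22 5c 5c.
Inner input = (K'⊕ipad) ∥ m = b7 48 36 36 ∥ 69 6a.
Inner hash: sum = 183+72+54+54+105+106 = 574 → 02 3e.
Outer input = (K'⊕opad) ∥ inner = dd 22 5c 5c ∥ 02 3e.
Outer hash (tag): sum = 221+34+92+92+2+62 = 503 → 01 f7.

01f7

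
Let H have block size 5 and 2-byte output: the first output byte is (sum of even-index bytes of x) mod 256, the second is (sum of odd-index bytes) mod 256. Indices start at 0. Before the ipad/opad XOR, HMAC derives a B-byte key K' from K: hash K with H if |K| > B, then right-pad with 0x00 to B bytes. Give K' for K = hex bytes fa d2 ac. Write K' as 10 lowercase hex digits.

fad2ac0000

Key hex bytes fa d2 ac is 3 bytes ≤ B = 5; zero-pad to 5 bytes: K' = fa d2 ac 00 00.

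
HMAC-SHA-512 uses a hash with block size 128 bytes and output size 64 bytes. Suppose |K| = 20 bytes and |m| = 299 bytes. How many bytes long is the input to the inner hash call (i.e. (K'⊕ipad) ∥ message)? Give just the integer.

427

Key is 20 ≤ 128 bytes, zero-padded: |K'| = 128.
Inner input = (K'⊕ipad) ∥ m → 128 + 299 = 427 bytes.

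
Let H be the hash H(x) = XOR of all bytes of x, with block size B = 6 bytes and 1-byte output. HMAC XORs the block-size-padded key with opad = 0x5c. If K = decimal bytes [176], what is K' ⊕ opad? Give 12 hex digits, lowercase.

ec5c5c5c5c5c

Key decimal bytes [176] = b0 is 1 byte ≤ B = 6; zero-pad to 6 bytes: K' = b0 00 00 00 00 00.
XOR each byte with 0x5c: b0⊕5c=ec, 00⊕5c=5c, 00⊕5c=5c, 00⊕5c=5c, 00⊕5c=5c, 00⊕5c=5c.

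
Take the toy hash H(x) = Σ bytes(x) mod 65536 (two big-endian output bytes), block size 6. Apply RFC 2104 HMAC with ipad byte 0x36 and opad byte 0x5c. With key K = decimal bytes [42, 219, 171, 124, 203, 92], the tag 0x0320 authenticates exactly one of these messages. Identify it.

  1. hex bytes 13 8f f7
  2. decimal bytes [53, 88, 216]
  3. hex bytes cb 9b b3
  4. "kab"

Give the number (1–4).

3

Key decimal bytes [42, 219, 171, 124, 203, 92] = 2a db ab 7c cb 5c is exactly B = 6 bytes: K' = 2a db ab 7c cb 5c.
K' ⊕ ipad = 1c ed 9d 4a fd 6a; K' ⊕ opad = 76 87 f7 20 97 00.
m1: inner = H(1c ed 9d 4a fd 6a 13 8f f7) = 04 f0; tag = H(76 87 f7 20 97 00 04 f0) = 039f
m2: inner = H(1c ed 9d 4a fd 6a 35 58 d8) = 04 bc; tag = H(76 87 f7 20 97 00 04 bc) = 036b
m3: inner = H(1c ed 9d 4a fd 6a cb 9b b3) = 05 70; tag = H(76 87 f7 20 97 00 05 70) = 0320 ← matches
m4: inner = H(1c ed 9d 4a fd 6a 6b 61 62) = 04 85; tag = H(76 87 f7 20 97 00 04 85) = 0334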